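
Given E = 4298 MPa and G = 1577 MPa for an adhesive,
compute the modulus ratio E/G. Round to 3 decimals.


E/G ratio = 4298 / 1577 = 2.725

2.725


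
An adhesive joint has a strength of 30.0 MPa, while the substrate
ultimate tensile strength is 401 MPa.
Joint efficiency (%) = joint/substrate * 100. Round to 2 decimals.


Efficiency = 30.0 / 401 * 100
= 7.48%

7.48


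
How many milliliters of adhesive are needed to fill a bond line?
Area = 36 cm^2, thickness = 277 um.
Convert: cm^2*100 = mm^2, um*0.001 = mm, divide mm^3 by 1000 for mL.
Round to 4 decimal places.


= (36 * 100) * (277 * 0.001) / 1000
= 0.9972 mL

0.9972


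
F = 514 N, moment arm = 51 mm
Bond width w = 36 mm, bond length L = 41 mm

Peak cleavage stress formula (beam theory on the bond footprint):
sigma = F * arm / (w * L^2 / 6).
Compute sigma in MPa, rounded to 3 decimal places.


sigma = (514 * 51) / (36 * 1681 / 6)
= 26214 * 6 / 60516
= 157284 / 60516
= 2.599 MPa

2.599


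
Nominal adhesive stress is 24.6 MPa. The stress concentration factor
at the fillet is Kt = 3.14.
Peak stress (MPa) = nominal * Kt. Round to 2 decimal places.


Peak = 24.6 * 3.14 = 77.24 MPa

77.24


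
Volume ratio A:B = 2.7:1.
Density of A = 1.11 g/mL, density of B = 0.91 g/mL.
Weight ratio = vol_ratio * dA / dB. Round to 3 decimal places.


Wt ratio = 2.7 * 1.11 / 0.91
= 3.293

3.293


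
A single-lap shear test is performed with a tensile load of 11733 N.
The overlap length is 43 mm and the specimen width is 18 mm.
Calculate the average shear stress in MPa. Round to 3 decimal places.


Shear stress = F / (overlap * width)
= 11733 / (43 * 18)
= 11733 / 774
= 15.159 MPa

15.159


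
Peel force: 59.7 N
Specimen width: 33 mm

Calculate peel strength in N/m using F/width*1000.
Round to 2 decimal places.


Peel strength = 59.7 / 33 * 1000 = 1809.09 N/m

1809.09


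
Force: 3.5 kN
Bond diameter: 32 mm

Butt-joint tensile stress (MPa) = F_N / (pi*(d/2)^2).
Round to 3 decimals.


F_N = 3.5 * 1000 = 3500.0 N
A = pi*(16.0)^2 = 804.2477 mm^2
stress = 3500.0 / 804.2477 = 4.352 MPa

4.352


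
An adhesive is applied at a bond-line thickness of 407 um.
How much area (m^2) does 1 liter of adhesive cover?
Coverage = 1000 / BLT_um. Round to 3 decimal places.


Coverage = 1000 / 407 = 2.457 m^2

2.457


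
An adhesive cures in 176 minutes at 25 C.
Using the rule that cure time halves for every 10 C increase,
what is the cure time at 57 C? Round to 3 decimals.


Factor = 2^((57 - 25) / 10) = 9.1896
Cure time = 176 / 9.1896
= 19.152 minutes

19.152


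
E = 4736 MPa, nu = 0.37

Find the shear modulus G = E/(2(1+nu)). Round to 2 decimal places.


G = 4736 / (2 * 1.37)
= 1728.47 MPa

1728.47


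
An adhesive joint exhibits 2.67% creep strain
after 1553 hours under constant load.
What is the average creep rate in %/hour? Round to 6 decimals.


Creep rate = strain / time
= 2.67 / 1553
= 0.001719 %/h

0.001719


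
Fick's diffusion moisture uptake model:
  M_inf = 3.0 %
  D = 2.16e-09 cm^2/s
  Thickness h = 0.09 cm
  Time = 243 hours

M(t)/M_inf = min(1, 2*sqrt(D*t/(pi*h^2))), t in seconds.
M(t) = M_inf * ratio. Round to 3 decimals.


t_sec = 243 * 3600 = 874800
ratio = 2*sqrt(2.16e-09*874800/(pi*0.09^2))
= min(1, 0.544997)
= 0.544997
M(t) = 3.0 * 0.544997 = 1.635 %

1.635


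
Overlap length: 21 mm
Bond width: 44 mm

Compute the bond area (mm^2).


Bond area = 21 * 44 = 924 mm^2

924


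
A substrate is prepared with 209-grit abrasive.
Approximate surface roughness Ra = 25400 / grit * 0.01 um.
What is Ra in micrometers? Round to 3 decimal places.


Ra = 25400 / 209 * 0.01 = 1.215 um

1.215


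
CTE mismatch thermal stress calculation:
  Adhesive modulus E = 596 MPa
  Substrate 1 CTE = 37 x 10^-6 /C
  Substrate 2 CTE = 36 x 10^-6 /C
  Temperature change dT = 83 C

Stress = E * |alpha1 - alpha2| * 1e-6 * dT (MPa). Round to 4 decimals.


delta_alpha = |37 - 36| = 1 x 10^-6/C
Stress = 596 * 1e-6 * 83
= 0.0495 MPa

0.0495


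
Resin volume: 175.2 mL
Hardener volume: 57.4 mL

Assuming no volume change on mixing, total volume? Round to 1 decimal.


V_total = 175.2 + 57.4 = 232.6 mL

232.6


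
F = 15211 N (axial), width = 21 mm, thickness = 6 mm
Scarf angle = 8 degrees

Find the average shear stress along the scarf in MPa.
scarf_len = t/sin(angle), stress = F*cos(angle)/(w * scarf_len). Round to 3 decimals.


scarf_len = 6/sin(8 deg) = 43.1118
cos(8 deg) = 0.990268
stress = 15211*0.990268/(21*43.1118) = 16.638 MPa

16.638


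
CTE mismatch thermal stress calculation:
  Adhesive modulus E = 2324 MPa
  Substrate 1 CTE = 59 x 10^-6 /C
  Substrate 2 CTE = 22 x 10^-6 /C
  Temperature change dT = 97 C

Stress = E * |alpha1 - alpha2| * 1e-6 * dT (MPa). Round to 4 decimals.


delta_alpha = |59 - 22| = 37 x 10^-6/C
Stress = 2324 * 37e-6 * 97
= 8.3408 MPa

8.3408


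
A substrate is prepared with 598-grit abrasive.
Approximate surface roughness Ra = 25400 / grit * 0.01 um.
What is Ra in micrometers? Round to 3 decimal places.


Ra = 25400 / 598 * 0.01 = 0.425 um

0.425


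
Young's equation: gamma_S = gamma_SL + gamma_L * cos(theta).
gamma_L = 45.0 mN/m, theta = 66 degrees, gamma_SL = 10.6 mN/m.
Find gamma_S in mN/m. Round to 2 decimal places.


cos(66 deg) = 0.406737
gamma_S = 10.6 + 45.0 * 0.406737
= 28.90 mN/m

28.90


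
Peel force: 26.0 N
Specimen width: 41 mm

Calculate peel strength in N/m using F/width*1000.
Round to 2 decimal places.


Peel strength = 26.0 / 41 * 1000 = 634.15 N/m

634.15


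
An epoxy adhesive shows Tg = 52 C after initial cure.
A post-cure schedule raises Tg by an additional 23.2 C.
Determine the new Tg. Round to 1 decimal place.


New Tg = 52 + 23.2
= 75.2 C

75.2


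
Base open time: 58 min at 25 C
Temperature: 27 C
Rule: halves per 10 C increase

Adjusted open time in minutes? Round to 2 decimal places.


Acceleration = 2^((27-25)/10) = 1.1487
Open time = 58 / 1.1487 = 50.49 min

50.49


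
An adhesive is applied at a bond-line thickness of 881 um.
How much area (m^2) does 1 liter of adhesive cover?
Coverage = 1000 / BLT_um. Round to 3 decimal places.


Coverage = 1000 / 881 = 1.135 m^2

1.135


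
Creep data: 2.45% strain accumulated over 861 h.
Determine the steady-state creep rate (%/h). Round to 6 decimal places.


Rate = 2.45 / 861 = 0.002846 %/h

0.002846


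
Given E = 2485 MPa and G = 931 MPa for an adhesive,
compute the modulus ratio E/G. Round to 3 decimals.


E/G ratio = 2485 / 931 = 2.669

2.669


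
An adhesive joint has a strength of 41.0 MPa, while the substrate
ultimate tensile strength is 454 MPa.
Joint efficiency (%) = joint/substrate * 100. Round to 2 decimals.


Efficiency = 41.0 / 454 * 100
= 9.03%

9.03


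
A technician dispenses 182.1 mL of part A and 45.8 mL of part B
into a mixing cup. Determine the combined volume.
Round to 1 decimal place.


Combined volume = 182.1 + 45.8
= 227.9 mL

227.9


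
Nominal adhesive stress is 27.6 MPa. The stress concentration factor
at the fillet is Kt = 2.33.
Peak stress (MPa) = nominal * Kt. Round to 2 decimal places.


Peak = 27.6 * 2.33 = 64.31 MPa

64.31


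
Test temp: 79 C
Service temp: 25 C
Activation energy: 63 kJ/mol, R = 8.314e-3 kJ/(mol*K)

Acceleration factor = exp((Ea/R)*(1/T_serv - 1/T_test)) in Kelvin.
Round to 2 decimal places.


AF = exp((63/0.008314)*(1/298.15 - 1/352.15))
= 49.27

49.27


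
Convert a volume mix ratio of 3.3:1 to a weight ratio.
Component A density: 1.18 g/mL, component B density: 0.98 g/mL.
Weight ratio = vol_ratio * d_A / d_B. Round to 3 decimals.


= 3.3 * 1.18 / 0.98 = 3.973

3.973


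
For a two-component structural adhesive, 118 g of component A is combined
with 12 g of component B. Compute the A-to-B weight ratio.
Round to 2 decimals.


Weight ratio A:B = 118 / 12
= 9.83

9.83


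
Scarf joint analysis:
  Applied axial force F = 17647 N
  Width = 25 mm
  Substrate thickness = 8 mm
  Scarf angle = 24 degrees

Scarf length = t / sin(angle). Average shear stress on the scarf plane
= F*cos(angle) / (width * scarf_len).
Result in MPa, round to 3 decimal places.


Scarf length = 8 / sin(24 deg) = 19.6687 mm
cos(24 deg) = 0.913545
Shear = 17647 * 0.913545 / (25 * 19.6687)
= 32.786 MPa

32.786


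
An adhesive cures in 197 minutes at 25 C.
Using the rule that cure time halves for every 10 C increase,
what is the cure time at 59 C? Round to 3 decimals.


Factor = 2^((59 - 25) / 10) = 10.5561
Cure time = 197 / 10.5561
= 18.662 minutes

18.662


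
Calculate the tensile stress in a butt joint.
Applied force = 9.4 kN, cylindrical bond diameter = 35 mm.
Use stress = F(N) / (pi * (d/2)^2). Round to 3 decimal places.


A = pi * 17.5^2 = 962.1128 mm^2
sigma = 9400.0 / 962.1128 = 9.770 MPa

9.770


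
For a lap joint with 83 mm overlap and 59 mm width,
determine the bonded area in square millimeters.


Area = 83 * 59 = 4897 mm^2

4897


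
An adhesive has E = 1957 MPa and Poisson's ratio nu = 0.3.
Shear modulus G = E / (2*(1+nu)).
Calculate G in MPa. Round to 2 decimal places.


G = 1957 / (2*(1+0.3))
= 1957 / 2.60
= 752.69 MPa

752.69


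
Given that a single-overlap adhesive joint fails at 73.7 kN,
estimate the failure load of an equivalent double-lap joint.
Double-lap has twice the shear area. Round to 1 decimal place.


Double-lap factor = 2
Expected load = 73.7 * 2 = 147.4 kN

147.4


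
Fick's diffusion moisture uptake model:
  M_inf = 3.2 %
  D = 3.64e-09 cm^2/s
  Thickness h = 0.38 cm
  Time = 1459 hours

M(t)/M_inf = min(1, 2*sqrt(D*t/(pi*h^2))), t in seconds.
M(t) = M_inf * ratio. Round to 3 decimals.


t_sec = 1459 * 3600 = 5252400
ratio = 2*sqrt(3.64e-09*5252400/(pi*0.38^2))
= min(1, 0.410583)
= 0.410583
M(t) = 3.2 * 0.410583 = 1.314 %

1.314


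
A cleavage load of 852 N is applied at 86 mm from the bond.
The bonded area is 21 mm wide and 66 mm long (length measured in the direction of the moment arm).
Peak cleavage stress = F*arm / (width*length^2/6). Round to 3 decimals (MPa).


Moment = 852 * 86 = 73272 N*mm
Section modulus = 21 * 4356 / 6 = 91476 / 6 mm^3
Stress = 73272 / (91476 / 6) = 439632 / 91476
= 4.806 MPa

4.806


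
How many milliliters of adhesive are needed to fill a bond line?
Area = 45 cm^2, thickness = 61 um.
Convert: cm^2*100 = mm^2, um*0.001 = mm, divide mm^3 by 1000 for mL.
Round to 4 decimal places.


= (45 * 100) * (61 * 0.001) / 1000
= 0.2745 mL

0.2745


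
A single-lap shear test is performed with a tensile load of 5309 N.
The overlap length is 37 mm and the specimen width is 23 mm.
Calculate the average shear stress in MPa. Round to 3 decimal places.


Shear stress = F / (overlap * width)
= 5309 / (37 * 23)
= 5309 / 851
= 6.239 MPa

6.239


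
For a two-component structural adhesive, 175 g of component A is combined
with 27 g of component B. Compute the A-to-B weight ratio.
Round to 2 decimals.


Weight ratio A:B = 175 / 27
= 6.48

6.48


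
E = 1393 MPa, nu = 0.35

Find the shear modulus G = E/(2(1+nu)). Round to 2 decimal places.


G = 1393 / (2 * 1.35)
= 515.93 MPa

515.93


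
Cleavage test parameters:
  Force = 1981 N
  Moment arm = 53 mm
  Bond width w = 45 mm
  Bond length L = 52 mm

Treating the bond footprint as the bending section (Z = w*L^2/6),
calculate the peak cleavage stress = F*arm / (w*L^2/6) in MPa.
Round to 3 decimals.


M = 1981 * 53 = 104993 N*mm
Z = 45 * 52^2 / 6 = 121680 / 6 mm^3
sigma = M / Z = 6 * 104993 / 121680 = 629958 / 121680
= 5.177 MPa

5.177


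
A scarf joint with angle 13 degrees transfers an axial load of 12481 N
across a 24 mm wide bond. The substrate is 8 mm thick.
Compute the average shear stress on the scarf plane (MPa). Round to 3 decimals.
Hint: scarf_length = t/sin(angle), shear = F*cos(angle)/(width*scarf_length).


scarf_length = 8 / sin(13 deg) = 35.5633 mm
cos(13 deg) = 0.974370
shear stress = 12481 * 0.974370 / (24 * 35.5633)
= 14.248 MPa

14.248


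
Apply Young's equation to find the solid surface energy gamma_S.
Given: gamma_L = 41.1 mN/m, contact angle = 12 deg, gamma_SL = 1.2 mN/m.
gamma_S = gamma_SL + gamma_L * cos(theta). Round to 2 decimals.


theta_rad = 12 * pi/180 = 0.209440
gamma_S = 1.2 + 41.1 * cos(0.209440)
= 41.40 mN/m

41.40


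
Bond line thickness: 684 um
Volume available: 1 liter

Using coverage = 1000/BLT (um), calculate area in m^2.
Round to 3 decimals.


1 L = 1e6 mm^3, thickness = 684 um = 0.684 mm
Area = 1e6 / 0.684 mm^2 = (1e6 / 0.684) / 1e6 m^2 = 1000 / 684 m^2
= 1.462 m^2

1.462


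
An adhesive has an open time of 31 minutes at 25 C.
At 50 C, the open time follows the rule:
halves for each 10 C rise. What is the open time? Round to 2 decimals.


Factor = 2^((50-25)/10) = 5.6569
Open time = 31 / 5.6569 = 5.48 min

5.48


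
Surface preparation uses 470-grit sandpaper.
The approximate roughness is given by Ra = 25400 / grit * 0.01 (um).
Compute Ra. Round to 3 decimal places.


Ra = 25400 / 470 * 0.01
= 254 / 470
= 0.540 um

0.540


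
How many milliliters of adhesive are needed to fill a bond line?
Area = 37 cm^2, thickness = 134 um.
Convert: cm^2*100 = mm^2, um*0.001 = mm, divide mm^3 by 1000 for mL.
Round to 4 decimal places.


= (37 * 100) * (134 * 0.001) / 1000
= 0.4958 mL

0.4958


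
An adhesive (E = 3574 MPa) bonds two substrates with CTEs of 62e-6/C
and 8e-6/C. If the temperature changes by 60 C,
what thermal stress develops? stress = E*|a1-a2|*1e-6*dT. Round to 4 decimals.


Stress = 3574 * |62 - 8| * 1e-6 * 60
= 11.5798 MPa

11.5798


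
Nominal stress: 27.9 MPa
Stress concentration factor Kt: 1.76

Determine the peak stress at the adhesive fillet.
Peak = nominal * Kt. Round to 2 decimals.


Peak stress = 27.9 * 1.76
= 49.10 MPa

49.10


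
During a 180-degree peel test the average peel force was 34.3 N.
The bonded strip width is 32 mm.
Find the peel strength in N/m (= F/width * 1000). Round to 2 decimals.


Peel strength = F/width * 1000
= 34.3 / 32 * 1000
= 1071.88 N/m

1071.88


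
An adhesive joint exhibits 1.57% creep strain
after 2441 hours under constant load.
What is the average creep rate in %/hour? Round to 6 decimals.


Creep rate = strain / time
= 1.57 / 2441
= 0.000643 %/h

0.000643


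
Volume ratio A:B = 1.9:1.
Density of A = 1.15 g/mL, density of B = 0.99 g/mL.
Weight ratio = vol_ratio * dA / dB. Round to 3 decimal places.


Wt ratio = 1.9 * 1.15 / 0.99
= 2.207

2.207


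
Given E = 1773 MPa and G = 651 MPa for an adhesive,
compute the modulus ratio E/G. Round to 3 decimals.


E/G ratio = 1773 / 651 = 2.724

2.724


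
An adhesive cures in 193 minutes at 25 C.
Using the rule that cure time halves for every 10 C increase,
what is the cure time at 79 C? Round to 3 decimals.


Factor = 2^((79 - 25) / 10) = 42.2243
Cure time = 193 / 42.2243
= 4.571 minutes

4.571


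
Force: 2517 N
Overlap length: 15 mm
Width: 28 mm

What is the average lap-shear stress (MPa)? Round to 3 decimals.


Average shear stress = F / (overlap * width)
= 2517 / (15 * 28)
= 5.993 MPa

5.993


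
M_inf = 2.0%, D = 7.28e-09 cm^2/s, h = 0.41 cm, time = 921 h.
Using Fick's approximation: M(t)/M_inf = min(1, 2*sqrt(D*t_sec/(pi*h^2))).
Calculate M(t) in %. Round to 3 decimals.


t = 3315600 s
ratio = min(1, 2*sqrt(7.28e-09*3315600/(pi*0.1681)))
= 0.427581
M(t) = 2.0 * 0.427581 = 0.855%

0.855


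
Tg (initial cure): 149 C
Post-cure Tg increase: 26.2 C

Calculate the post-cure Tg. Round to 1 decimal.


Post-cure Tg = 149 + 26.2 = 175.2 C

175.2


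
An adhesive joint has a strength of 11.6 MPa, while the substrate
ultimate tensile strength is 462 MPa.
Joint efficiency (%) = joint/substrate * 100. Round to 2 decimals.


Efficiency = 11.6 / 462 * 100
= 2.51%

2.51


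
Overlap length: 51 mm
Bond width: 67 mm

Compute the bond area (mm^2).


Bond area = 51 * 67 = 3417 mm^2

3417


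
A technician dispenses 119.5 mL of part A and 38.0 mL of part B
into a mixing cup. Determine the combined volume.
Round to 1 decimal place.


Combined volume = 119.5 + 38.0
= 157.5 mL

157.5


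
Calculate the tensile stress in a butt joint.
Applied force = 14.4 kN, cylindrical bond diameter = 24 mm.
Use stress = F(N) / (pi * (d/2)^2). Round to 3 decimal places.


A = pi * 12.0^2 = 452.3893 mm^2
sigma = 14400.0 / 452.3893 = 31.831 MPa

31.831


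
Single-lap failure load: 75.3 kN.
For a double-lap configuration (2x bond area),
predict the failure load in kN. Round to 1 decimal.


Failure load = 75.3 * 2 = 150.6 kN

150.6


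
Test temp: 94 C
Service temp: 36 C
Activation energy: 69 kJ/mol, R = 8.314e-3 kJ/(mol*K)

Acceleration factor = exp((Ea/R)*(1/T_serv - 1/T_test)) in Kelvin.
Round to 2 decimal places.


AF = exp((69/0.008314)*(1/309.15 - 1/367.15))
= 69.47

69.47


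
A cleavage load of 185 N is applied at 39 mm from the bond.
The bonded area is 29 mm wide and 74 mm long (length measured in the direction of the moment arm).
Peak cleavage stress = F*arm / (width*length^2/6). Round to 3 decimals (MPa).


Moment = 185 * 39 = 7215 N*mm
Section modulus = 29 * 5476 / 6 = 158804 / 6 mm^3
Stress = 7215 / (158804 / 6) = 43290 / 158804
= 0.273 MPa

0.273


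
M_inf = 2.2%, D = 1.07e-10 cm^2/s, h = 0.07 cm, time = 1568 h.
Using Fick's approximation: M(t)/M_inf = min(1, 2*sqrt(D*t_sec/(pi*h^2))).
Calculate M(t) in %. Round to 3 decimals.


t = 5644800 s
ratio = min(1, 2*sqrt(1.07e-10*5644800/(pi*0.0049)))
= 0.396162
M(t) = 2.2 * 0.396162 = 0.872%

0.872


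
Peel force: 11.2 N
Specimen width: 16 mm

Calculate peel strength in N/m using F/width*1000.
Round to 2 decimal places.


Peel strength = 11.2 / 16 * 1000 = 700.00 N/m

700.00


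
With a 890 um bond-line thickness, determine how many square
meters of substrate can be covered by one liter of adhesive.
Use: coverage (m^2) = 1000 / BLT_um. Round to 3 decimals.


Coverage = 1000 / 890 = 1.124 m^2

1.124


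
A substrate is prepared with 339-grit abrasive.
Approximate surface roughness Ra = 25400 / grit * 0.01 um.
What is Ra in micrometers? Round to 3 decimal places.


Ra = 25400 / 339 * 0.01 = 0.749 um

0.749


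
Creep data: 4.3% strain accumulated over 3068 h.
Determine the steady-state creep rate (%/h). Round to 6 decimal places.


Rate = 4.3 / 3068 = 0.001402 %/h

0.001402


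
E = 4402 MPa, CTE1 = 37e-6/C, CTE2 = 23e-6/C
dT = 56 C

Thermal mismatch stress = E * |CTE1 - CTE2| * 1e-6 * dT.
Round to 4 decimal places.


= 4402 * 14e-6 * 56
= 3.4512 MPa

3.4512


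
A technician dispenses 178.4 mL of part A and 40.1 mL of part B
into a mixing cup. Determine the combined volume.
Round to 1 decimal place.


Combined volume = 178.4 + 40.1
= 218.5 mL

218.5


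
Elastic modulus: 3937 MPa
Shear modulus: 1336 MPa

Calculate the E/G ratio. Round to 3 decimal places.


E / G = 3937 / 1336 = 2.947

2.947


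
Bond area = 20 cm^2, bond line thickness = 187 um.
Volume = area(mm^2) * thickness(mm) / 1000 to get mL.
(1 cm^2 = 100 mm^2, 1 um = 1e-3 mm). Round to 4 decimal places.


area_mm2 = 20 * 100 = 2000
blt_mm = 187 * 1e-3 = 0.187
vol_mm3 = 2000 * 0.187 = 374.0
vol_mL = 374.0 / 1000 = 0.3740 mL

0.3740


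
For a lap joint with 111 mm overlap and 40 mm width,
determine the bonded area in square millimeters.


Area = 111 * 40 = 4440 mm^2

4440


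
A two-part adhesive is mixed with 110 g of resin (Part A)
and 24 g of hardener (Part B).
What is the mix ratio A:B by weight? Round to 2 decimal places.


Mix ratio = mass_A / mass_B
= 110 / 24
= 4.58

4.58


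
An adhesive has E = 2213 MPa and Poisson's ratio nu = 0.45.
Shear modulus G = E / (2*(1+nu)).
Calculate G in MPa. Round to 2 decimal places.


G = 2213 / (2*(1+0.45))
= 2213 / 2.90
= 763.10 MPa

763.10


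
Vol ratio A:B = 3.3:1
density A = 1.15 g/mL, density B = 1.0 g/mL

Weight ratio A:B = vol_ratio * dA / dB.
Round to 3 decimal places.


Weight ratio = 3.3 * 1.15 / 1.0
= 3.795

3.795


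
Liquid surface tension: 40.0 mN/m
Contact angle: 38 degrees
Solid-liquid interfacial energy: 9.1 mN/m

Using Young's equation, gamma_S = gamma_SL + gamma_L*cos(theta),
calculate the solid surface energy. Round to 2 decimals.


gamma_S = 9.1 + 40.0 * cos(38)
= 40.62 mN/m

40.62


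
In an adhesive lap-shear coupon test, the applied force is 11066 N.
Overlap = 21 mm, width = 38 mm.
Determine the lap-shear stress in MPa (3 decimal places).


stress = F / (overlap * width)
= 11066 / (21 * 38)
= 13.867 MPa

13.867


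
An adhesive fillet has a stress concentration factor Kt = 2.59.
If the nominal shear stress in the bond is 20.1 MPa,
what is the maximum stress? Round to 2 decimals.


Max stress = 20.1 * 2.59 = 52.06 MPa

52.06


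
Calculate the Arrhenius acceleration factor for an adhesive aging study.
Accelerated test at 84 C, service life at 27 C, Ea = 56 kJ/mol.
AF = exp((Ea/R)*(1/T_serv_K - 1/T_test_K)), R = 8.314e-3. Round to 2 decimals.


T_test = 357.15 K, T_serv = 300.15 K
Ea/R = 56 / 0.008314 = 6735.63
AF = exp(6735.63 * (1/300.15 - 1/357.15))
= 35.93

35.93


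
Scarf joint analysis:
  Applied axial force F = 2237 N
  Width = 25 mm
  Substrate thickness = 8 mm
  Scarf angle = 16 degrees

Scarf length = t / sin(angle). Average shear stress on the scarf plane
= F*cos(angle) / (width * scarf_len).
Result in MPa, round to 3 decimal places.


Scarf length = 8 / sin(16 deg) = 29.0236 mm
cos(16 deg) = 0.961262
Shear = 2237 * 0.961262 / (25 * 29.0236)
= 2.964 MPa

2.964


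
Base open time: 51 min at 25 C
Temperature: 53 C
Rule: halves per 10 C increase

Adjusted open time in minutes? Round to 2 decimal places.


Acceleration = 2^((53-25)/10) = 6.9644
Open time = 51 / 6.9644 = 7.32 min

7.32


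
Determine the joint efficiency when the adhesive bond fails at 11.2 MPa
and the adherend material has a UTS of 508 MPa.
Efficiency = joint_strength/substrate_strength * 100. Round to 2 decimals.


Joint efficiency = 11.2 / 508 * 100
= 2.20%

2.20


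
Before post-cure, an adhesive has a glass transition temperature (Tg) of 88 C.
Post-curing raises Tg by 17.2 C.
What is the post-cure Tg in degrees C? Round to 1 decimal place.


Tg_post = Tg_base + delta_Tg
= 88 + 17.2
= 105.2 C

105.2


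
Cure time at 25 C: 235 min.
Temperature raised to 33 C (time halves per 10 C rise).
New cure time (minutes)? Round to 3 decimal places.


Acceleration factor = 2^(8/10) = 1.7411
New time = 235 / 1.7411 = 134.972 min

134.972


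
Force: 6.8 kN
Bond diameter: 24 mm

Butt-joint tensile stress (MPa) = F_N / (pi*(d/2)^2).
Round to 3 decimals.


F_N = 6.8 * 1000 = 6800.0 N
A = pi*(12.0)^2 = 452.3893 mm^2
stress = 6800.0 / 452.3893 = 15.031 MPa

15.031


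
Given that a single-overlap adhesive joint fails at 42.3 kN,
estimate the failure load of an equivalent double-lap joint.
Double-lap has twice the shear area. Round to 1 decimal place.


Double-lap factor = 2
Expected load = 42.3 * 2 = 84.6 kN

84.6


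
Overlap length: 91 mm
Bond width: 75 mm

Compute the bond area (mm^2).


Bond area = 91 * 75 = 6825 mm^2

6825


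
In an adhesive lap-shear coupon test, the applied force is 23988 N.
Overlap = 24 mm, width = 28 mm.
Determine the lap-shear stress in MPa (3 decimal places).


stress = F / (overlap * width)
= 23988 / (24 * 28)
= 35.696 MPa

35.696


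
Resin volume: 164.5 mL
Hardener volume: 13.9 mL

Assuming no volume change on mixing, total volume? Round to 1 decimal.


V_total = 164.5 + 13.9 = 178.4 mL

178.4


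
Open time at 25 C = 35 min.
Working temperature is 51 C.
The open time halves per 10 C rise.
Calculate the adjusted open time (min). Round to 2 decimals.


factor = 2^((51 - 25) / 10) = 6.0629
ot = 35 / 6.0629 = 5.77 min

5.77


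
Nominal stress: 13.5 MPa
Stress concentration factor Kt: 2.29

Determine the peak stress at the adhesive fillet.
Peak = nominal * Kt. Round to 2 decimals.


Peak stress = 13.5 * 2.29
= 30.92 MPa

30.92


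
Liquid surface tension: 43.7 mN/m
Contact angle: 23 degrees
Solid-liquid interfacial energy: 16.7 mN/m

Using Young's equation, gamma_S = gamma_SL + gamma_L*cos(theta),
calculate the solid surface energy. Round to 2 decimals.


gamma_S = 16.7 + 43.7 * cos(23)
= 56.93 mN/m

56.93


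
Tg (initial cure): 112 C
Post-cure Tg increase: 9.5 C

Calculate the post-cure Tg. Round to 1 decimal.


Post-cure Tg = 112 + 9.5 = 121.5 C

121.5


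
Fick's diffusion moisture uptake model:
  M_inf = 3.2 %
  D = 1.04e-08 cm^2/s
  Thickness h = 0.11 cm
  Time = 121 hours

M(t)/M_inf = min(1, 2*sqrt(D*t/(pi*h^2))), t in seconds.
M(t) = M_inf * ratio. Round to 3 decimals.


t_sec = 121 * 3600 = 435600
ratio = 2*sqrt(1.04e-08*435600/(pi*0.11^2))
= min(1, 0.690435)
= 0.690435
M(t) = 3.2 * 0.690435 = 2.209 %

2.209


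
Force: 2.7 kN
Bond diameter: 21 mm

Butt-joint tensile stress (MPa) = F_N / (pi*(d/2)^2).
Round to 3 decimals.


F_N = 2.7 * 1000 = 2700.0 N
A = pi*(10.5)^2 = 346.3606 mm^2
stress = 2700.0 / 346.3606 = 7.795 MPa

7.795


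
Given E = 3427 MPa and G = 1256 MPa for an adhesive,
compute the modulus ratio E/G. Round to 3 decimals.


E/G ratio = 3427 / 1256 = 2.729

2.729


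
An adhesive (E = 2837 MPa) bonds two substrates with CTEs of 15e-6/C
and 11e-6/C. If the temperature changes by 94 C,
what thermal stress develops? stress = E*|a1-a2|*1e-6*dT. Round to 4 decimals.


Stress = 2837 * |15 - 11| * 1e-6 * 94
= 1.0667 MPa

1.0667


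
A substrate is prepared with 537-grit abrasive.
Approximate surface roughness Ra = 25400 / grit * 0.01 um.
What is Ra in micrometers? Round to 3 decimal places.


Ra = 25400 / 537 * 0.01 = 0.473 um

0.473


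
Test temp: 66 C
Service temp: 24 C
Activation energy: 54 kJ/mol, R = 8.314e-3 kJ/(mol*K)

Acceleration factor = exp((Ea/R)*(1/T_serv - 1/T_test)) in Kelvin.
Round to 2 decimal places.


AF = exp((54/0.008314)*(1/297.15 - 1/339.15))
= 14.98

14.98


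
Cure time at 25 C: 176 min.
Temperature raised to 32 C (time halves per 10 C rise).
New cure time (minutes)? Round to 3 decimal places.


Acceleration factor = 2^(7/10) = 1.6245
New time = 176 / 1.6245 = 108.341 min

108.341


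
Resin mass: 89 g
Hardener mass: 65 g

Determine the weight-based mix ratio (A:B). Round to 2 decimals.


Ratio = 89 / 65 = 1.37

1.37


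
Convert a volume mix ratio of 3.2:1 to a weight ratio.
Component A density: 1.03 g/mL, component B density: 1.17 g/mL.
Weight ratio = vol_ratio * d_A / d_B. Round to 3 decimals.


= 3.2 * 1.03 / 1.17 = 2.817

2.817


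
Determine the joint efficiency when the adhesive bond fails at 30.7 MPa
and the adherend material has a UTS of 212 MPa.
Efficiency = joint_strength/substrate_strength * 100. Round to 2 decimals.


Joint efficiency = 30.7 / 212 * 100
= 14.48%

14.48


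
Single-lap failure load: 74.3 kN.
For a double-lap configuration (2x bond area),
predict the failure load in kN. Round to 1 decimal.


Failure load = 74.3 * 2 = 148.6 kN

148.6


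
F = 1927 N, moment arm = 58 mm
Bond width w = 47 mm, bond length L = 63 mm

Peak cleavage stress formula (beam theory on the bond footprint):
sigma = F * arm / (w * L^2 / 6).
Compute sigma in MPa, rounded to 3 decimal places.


sigma = (1927 * 58) / (47 * 3969 / 6)
= 111766 * 6 / 186543
= 670596 / 186543
= 3.595 MPa

3.595


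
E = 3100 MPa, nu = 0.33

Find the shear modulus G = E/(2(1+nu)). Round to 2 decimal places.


G = 3100 / (2 * 1.33)
= 1165.41 MPa

1165.41


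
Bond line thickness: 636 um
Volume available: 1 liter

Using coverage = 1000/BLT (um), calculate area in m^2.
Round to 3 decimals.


1 L = 1e6 mm^3, thickness = 636 um = 0.636 mm
Area = 1e6 / 0.636 mm^2 = (1e6 / 0.636) / 1e6 m^2 = 1000 / 636 m^2
= 1.572 m^2

1.572


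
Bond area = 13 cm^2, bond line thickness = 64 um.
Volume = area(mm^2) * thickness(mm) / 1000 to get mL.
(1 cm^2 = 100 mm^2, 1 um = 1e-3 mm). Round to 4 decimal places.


area_mm2 = 13 * 100 = 1300
blt_mm = 64 * 1e-3 = 0.064
vol_mm3 = 1300 * 0.064 = 83.2
vol_mL = 83.2 / 1000 = 0.0832 mL

0.0832


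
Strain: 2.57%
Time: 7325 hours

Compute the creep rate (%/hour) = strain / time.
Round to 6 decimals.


Creep rate = 2.57 / 7325
= 0.000351 %/h

0.000351


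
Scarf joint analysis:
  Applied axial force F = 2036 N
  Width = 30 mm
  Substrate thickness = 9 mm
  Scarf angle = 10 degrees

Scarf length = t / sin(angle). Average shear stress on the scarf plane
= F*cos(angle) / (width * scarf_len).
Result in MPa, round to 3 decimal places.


Scarf length = 9 / sin(10 deg) = 51.8289 mm
cos(10 deg) = 0.984808
Shear = 2036 * 0.984808 / (30 * 51.8289)
= 1.290 MPa

1.290


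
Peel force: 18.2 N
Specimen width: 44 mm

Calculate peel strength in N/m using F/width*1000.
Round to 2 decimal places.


Peel strength = 18.2 / 44 * 1000 = 413.64 N/m

413.64


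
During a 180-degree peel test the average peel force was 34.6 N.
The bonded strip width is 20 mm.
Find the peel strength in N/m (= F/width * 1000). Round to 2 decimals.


Peel strength = F/width * 1000
= 34.6 / 20 * 1000
= 1730.00 N/m

1730.00


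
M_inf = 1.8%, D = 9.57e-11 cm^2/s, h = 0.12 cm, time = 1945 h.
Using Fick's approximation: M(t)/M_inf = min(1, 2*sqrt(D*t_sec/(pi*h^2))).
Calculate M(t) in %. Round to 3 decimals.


t = 7002000 s
ratio = min(1, 2*sqrt(9.57e-11*7002000/(pi*0.0144)))
= 0.243411
M(t) = 1.8 * 0.243411 = 0.438%

0.438


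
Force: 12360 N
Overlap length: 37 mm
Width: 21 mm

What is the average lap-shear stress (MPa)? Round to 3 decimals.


Average shear stress = F / (overlap * width)
= 12360 / (37 * 21)
= 15.907 MPa

15.907


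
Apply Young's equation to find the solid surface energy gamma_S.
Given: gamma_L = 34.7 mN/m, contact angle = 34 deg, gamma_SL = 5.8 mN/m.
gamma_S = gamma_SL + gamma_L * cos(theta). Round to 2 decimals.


theta_rad = 34 * pi/180 = 0.593412
gamma_S = 5.8 + 34.7 * cos(0.593412)
= 34.57 mN/m

34.57


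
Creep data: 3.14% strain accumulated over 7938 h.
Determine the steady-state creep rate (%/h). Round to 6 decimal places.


Rate = 3.14 / 7938 = 0.000396 %/h

0.000396


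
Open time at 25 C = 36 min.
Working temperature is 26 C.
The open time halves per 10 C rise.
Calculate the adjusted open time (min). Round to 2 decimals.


factor = 2^((26 - 25) / 10) = 1.0718
ot = 36 / 1.0718 = 33.59 min

33.59


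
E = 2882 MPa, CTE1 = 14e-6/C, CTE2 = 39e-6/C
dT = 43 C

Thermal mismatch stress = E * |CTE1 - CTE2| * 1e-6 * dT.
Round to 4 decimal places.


= 2882 * 25e-6 * 43
= 3.0982 MPa

3.0982


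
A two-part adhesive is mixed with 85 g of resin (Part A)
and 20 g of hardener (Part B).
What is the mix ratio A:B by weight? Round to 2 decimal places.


Mix ratio = mass_A / mass_B
= 85 / 20
= 4.25

4.25


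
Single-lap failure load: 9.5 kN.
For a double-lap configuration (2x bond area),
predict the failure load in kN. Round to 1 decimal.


Failure load = 9.5 * 2 = 19.0 kN

19.0


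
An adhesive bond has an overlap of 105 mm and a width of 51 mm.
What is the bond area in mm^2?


Bond area = overlap * width
= 105 * 51
= 5355 mm^2

5355


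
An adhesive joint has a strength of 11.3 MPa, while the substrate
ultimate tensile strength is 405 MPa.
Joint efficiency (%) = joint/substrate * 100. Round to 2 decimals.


Efficiency = 11.3 / 405 * 100
= 2.79%

2.79


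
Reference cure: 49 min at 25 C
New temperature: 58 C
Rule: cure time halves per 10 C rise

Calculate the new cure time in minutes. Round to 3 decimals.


factor = 2^((58-25)/10) = 9.8492
t_new = 49 / 9.8492 = 4.975 min

4.975


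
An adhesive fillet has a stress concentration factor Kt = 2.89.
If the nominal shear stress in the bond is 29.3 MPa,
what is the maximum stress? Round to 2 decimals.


Max stress = 29.3 * 2.89 = 84.68 MPa

84.68


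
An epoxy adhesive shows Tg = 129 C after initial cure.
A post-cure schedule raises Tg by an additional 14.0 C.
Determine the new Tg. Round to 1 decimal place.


New Tg = 129 + 14.0
= 143.0 C

143.0


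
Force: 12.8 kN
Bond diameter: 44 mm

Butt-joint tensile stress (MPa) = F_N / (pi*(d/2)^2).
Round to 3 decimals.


F_N = 12.8 * 1000 = 12800.0 N
A = pi*(22.0)^2 = 1520.5308 mm^2
stress = 12800.0 / 1520.5308 = 8.418 MPa

8.418


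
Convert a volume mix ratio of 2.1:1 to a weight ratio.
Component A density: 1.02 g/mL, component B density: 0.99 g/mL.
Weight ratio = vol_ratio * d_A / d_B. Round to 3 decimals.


= 2.1 * 1.02 / 0.99 = 2.164

2.164


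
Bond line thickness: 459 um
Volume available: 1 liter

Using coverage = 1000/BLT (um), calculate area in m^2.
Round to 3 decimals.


1 L = 1e6 mm^3, thickness = 459 um = 0.459 mm
Area = 1e6 / 0.459 mm^2 = (1e6 / 0.459) / 1e6 m^2 = 1000 / 459 m^2
= 2.179 m^2

2.179


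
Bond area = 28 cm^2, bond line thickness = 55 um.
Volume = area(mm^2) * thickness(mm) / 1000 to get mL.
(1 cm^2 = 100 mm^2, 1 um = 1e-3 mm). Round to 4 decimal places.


area_mm2 = 28 * 100 = 2800
blt_mm = 55 * 1e-3 = 0.055
vol_mm3 = 2800 * 0.055 = 154.0
vol_mL = 154.0 / 1000 = 0.1540 mL

0.1540


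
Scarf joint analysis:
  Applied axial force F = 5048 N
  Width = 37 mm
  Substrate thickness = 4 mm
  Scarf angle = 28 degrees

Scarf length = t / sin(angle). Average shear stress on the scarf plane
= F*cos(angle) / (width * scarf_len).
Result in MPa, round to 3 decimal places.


Scarf length = 4 / sin(28 deg) = 8.5202 mm
cos(28 deg) = 0.882948
Shear = 5048 * 0.882948 / (37 * 8.5202)
= 14.138 MPa

14.138


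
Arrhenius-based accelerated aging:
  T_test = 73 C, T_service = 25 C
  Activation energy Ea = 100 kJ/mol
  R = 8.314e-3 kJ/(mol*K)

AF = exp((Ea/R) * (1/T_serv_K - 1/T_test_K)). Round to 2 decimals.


T_test_K = 346.15, T_serv_K = 298.15
AF = exp((100/8.314e-3) * (1/298.15 - 1/346.15))
= 268.84

268.84


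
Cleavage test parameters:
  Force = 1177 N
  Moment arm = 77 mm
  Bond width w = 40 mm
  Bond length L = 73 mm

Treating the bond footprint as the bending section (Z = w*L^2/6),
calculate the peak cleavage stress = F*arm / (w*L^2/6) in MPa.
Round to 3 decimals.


M = 1177 * 77 = 90629 N*mm
Z = 40 * 73^2 / 6 = 213160 / 6 mm^3
sigma = M / Z = 6 * 90629 / 213160 = 543774 / 213160
= 2.551 MPa

2.551


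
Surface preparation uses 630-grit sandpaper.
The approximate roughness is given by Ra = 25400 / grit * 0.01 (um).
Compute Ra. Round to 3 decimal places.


Ra = 25400 / 630 * 0.01
= 254 / 630
= 0.403 um

0.403


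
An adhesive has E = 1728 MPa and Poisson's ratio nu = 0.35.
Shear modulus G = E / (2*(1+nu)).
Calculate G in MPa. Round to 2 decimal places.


G = 1728 / (2*(1+0.35))
= 1728 / 2.70
= 640.00 MPa

640.00


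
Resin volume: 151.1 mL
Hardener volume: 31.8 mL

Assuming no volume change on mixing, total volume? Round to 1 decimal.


V_total = 151.1 + 31.8 = 182.9 mL

182.9


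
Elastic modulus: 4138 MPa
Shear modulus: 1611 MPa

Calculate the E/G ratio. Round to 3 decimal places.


E / G = 4138 / 1611 = 2.569

2.569


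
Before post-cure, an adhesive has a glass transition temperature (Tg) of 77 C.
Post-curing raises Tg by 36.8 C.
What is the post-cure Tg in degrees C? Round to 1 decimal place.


Tg_post = Tg_base + delta_Tg
= 77 + 36.8
= 113.8 C

113.8


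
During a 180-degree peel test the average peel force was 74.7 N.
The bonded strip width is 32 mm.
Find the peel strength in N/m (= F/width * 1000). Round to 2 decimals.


Peel strength = F/width * 1000
= 74.7 / 32 * 1000
= 2334.38 N/m

2334.38


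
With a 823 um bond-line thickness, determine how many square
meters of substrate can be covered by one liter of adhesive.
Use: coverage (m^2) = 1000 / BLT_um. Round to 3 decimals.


Coverage = 1000 / 823 = 1.215 m^2

1.215


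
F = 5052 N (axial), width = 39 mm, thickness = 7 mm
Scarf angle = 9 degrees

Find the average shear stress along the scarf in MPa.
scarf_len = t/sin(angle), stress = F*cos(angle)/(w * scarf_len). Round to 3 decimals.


scarf_len = 7/sin(9 deg) = 44.7472
cos(9 deg) = 0.987688
stress = 5052*0.987688/(39*44.7472) = 2.859 MPa

2.859


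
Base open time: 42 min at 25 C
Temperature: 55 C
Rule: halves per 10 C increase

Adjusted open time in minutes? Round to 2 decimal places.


Acceleration = 2^((55-25)/10) = 8.0000
Open time = 42 / 8.0000 = 5.25 min

5.25


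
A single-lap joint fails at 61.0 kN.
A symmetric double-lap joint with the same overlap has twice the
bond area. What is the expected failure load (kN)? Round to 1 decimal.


Double-lap load = 2 * 61.0 = 122.0 kN

122.0


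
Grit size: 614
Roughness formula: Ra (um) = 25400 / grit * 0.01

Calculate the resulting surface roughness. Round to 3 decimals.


Ra = 25400 / 614 * 0.01
= 0.414 um

0.414


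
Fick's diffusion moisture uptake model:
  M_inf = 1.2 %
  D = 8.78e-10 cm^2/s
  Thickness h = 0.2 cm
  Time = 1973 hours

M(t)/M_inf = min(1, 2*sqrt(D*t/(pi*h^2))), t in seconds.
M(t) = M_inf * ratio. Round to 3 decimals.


t_sec = 1973 * 3600 = 7102800
ratio = 2*sqrt(8.78e-10*7102800/(pi*0.2^2))
= min(1, 0.445540)
= 0.445540
M(t) = 1.2 * 0.445540 = 0.535 %

0.535


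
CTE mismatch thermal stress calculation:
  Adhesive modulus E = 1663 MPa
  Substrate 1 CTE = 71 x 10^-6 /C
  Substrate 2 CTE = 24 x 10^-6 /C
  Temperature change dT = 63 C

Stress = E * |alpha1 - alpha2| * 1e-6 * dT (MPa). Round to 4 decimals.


delta_alpha = |71 - 24| = 47 x 10^-6/C
Stress = 1663 * 47e-6 * 63
= 4.9241 MPa

4.9241


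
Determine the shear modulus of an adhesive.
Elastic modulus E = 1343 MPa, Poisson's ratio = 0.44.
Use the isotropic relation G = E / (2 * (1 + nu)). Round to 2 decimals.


G = 1343 / (2*(1+0.44)) = 1343 / 2.88
= 466.32 MPa

466.32


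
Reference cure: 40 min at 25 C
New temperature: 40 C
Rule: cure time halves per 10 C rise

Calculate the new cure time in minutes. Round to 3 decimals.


factor = 2^((40-25)/10) = 2.8284
t_new = 40 / 2.8284 = 14.142 min

14.142


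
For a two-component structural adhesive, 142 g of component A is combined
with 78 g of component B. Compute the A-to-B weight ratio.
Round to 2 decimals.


Weight ratio A:B = 142 / 78
= 1.82

1.82


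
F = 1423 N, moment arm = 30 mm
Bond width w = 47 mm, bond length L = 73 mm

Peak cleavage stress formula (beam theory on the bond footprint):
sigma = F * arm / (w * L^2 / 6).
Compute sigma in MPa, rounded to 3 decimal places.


sigma = (1423 * 30) / (47 * 5329 / 6)
= 42690 * 6 / 250463
= 256140 / 250463
= 1.023 MPa

1.023


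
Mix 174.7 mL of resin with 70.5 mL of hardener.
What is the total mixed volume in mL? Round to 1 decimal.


Total = 174.7 + 70.5 = 245.2 mL

245.2


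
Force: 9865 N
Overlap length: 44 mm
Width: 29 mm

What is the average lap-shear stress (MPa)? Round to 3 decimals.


Average shear stress = F / (overlap * width)
= 9865 / (44 * 29)
= 7.731 MPa

7.731


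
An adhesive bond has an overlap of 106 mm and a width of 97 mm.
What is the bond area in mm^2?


Bond area = overlap * width
= 106 * 97
= 10282 mm^2

10282


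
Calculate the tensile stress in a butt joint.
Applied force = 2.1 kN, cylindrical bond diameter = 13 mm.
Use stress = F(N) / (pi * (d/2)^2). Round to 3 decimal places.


A = pi * 6.5^2 = 132.7323 mm^2
sigma = 2100.0 / 132.7323 = 15.821 MPa

15.821


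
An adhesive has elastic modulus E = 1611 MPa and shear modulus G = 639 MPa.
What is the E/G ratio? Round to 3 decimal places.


E/G = 1611 / 639 = 2.521

2.521


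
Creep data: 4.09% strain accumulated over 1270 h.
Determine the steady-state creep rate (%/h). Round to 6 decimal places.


Rate = 4.09 / 1270 = 0.003220 %/h

0.003220


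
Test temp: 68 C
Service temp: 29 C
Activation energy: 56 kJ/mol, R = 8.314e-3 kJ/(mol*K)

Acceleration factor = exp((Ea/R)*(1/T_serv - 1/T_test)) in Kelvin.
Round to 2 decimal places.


AF = exp((56/0.008314)*(1/302.15 - 1/341.15))
= 12.79

12.79


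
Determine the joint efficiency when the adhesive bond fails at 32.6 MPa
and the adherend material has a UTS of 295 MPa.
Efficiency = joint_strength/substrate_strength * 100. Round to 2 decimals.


Joint efficiency = 32.6 / 295 * 100
= 11.05%

11.05
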